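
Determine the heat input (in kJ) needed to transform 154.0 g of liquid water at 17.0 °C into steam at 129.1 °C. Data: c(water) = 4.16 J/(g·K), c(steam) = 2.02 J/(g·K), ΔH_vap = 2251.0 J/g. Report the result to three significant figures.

q = 409 kJ

q1 (heat water 17.0→100.0 °C): 154.0 × 4.16 × 83.0 = 53173 J
q2 (vaporize at 100 °C): 154.0 × 2251.0 = 346654 J
q3 (heat steam 100.0→129.1 °C): 154.0 × 2.02 × 29.1 = 9052 J
Total: 53173 + 346654 + 9052 = 408879 J = 409 kJ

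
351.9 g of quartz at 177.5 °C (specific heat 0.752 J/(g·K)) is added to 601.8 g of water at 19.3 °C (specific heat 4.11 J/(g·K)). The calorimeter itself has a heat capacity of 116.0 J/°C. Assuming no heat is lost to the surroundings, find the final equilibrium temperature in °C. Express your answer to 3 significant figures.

T_f = 34.0 °C

Heat lost by quartz = heat gained by water + calorimeter.
(351.9)(0.752)(177.5 − T) = [(601.8)(4.11) + 116.0](T − 19.3)
264.6288 (177.5 − T) = 2589.398 (T − 19.3)
46972 − 264.6288 T = 2589.398 T − 49975
96947 = 2854.0268 T
T = 33.97 °C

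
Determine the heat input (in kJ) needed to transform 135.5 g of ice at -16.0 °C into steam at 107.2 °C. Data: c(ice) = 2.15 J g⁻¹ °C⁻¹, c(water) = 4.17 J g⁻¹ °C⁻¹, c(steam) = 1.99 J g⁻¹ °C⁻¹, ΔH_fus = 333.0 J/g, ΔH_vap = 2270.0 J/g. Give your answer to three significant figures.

q = 416 kJ

q1 (heat ice -16.0→0.0 °C): 135.5 × 2.15 × 16.0 = 4661 J
q2 (melt at 0 °C): 135.5 × 333.0 = 45122 J
q3 (heat water 0.0→100.0 °C): 135.5 × 4.17 × 100.0 = 56504 J
q4 (vaporize at 100 °C): 135.5 × 2270.0 = 307585 J
q5 (heat steam 100.0→107.2 °C): 135.5 × 1.99 × 7.2 = 1941 J
Total: 4661 + 45122 + 56504 + 307585 + 1941 = 415813 J = 416 kJ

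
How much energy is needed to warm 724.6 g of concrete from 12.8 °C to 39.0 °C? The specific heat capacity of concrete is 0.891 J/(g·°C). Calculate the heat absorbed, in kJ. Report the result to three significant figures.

q = 16.9 kJ

q = m c ΔT = 724.6 × 0.891 × (39.0 − 12.8)
q = 724.6 × 0.891 × 26.2 = 16920 J = 16.9 kJ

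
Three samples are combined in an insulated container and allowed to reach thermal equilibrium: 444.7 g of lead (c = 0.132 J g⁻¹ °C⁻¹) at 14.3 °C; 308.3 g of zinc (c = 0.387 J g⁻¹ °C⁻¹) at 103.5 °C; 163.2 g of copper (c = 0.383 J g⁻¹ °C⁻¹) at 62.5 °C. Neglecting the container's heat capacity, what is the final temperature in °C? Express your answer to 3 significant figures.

T_f = 71.1 °C

Σ mᵢcᵢ(T − Tᵢ) = 0  ⇒  T = Σ mᵢcᵢTᵢ / Σ mᵢcᵢ
Σ mᵢcᵢ = 444.7×0.132 + 308.3×0.387 + 163.2×0.383 = 240.5181
Σ mᵢcᵢTᵢ = 58.7004×14.3 + 119.3121×103.5 + 62.5056×62.5 = 17095
T = 17095 / 240.5181 = 71.08 °C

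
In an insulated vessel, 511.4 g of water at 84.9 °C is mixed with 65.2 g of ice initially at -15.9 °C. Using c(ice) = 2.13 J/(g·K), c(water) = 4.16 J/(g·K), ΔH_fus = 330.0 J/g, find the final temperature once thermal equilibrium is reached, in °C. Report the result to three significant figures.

Heat to bring ice to 0 °C and melt it: q₁ = 65.2×2.13×15.9 + 65.2×330.0 = 23724 J
Heat the water can supply cooling to 0 °C: 511.4×4.16×84.9 = 180618 J > q₁, so all ice melts.
Energy balance: 511.4×4.16×(84.9 − T) = 23724 + 65.2×4.16×(T − 0)
2127.424(84.9 − T) = 23724 + 271.232 T
180618 − 23724 = 2398.656 T
T = 156894 / 2398.656 = 65.41 °C

T_f = 65.4 °C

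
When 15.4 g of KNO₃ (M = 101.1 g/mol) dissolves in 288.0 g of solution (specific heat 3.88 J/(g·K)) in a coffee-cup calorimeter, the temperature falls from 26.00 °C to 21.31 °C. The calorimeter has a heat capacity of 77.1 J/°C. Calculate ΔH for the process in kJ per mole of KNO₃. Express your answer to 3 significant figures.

ΔH = 36.8 kJ/mol

|ΔT| = |21.31 − 26.00| = 4.69 °C
|q_surr| = (288.0 × 3.88 + 77.1) × 4.69 = 1194.54 × 4.69 = 5602 J
n(KNO₃) = 15.4 / 101.1 = 0.1523 mol
Temperature fell, so q_rxn = +|q_surr| = 5.602 kJ
ΔH = q_rxn / n = 36.78 kJ/mol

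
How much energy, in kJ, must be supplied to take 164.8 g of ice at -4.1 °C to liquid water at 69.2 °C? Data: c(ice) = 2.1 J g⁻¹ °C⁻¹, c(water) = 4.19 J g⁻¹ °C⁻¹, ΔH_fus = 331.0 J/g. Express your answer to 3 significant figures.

q = 104 kJ

q1 (heat ice -4.1→0.0 °C): 164.8 × 2.1 × 4.1 = 1419 J
q2 (melt at 0 °C): 164.8 × 331.0 = 54549 J
q3 (heat water 0.0→69.2 °C): 164.8 × 4.19 × 69.2 = 47783 J
Total: 1419 + 54549 + 47783 = 103751 J = 104 kJ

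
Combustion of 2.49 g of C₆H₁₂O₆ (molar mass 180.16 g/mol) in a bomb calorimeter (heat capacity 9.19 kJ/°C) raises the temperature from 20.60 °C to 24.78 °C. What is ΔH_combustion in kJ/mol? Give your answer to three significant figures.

ΔT = 24.78 − 20.60 = 4.18 °C
q_cal = C_cal × ΔT = 9.19 × 4.18 = 38.4142 kJ
n = 2.49 / 180.16 = 0.01382 mol
q_rxn = −q_cal = -38.4142 kJ
ΔH = -38.4142 / 0.01382 = -2780 kJ/mol

ΔH = -2780 kJ/mol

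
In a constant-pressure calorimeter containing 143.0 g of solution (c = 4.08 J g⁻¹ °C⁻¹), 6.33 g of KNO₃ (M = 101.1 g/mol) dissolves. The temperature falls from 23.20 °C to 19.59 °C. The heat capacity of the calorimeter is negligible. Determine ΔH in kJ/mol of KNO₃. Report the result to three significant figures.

|ΔT| = |19.59 − 23.20| = 3.61 °C
|q_surr| = (143.0 × 4.08) × 3.61 = 583.44 × 3.61 = 2106 J
n(KNO₃) = 6.33 / 101.1 = 0.06261 mol
Temperature fell, so q_rxn = +|q_surr| = 2.106 kJ
ΔH = q_rxn / n = 33.64 kJ/mol

ΔH = 33.6 kJ/mol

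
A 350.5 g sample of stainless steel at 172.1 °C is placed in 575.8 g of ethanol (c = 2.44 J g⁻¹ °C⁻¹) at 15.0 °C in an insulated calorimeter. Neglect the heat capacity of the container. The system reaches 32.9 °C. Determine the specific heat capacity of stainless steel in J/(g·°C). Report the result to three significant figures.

q_gained = (575.8 × 2.44) × (32.9 − 15.0) = 25150 J
q_lost = 350.5 × c × (172.1 − 32.9) = 48789.6 c
Set equal: c = 25150 / 48789.6 = 0.515 J/(g·°C)

c = 0.515 J/(g·°C)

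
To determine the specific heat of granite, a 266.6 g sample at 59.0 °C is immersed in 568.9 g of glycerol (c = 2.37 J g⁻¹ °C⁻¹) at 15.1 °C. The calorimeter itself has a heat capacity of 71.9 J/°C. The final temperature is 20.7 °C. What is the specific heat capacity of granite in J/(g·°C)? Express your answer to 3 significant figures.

c = 0.779 J/(g·°C)

q_gained = (568.9 × 2.37 + 71.9) × (20.7 − 15.1) = 7953 J
q_lost = 266.6 × c × (59.0 − 20.7) = 10210.78 c
Set equal: c = 7953 / 10210.78 = 0.779 J/(g·°C)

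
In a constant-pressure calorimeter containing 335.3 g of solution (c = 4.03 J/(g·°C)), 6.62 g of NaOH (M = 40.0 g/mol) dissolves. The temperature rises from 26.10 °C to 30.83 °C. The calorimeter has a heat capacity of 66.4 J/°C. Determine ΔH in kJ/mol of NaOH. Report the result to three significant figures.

ΔH = -40.5 kJ/mol

|ΔT| = |30.83 − 26.10| = 4.73 °C
|q_surr| = (335.3 × 4.03 + 66.4) × 4.73 = 1417.659 × 4.73 = 6706 J
n(NaOH) = 6.62 / 40.0 = 0.1655 mol
Temperature rose, so q_rxn = −|q_surr| = -6.706 kJ
ΔH = q_rxn / n = -40.52 kJ/mol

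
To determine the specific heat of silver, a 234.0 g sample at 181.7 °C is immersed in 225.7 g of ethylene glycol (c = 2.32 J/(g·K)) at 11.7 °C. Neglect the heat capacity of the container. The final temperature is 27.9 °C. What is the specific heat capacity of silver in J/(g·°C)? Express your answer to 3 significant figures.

c = 0.236 J/(g·°C)

q_gained = (225.7 × 2.32) × (27.9 − 11.7) = 8483 J
q_lost = 234.0 × c × (181.7 − 27.9) = 35989.2 c
Set equal: c = 8483 / 35989.2 = 0.236 J/(g·°C)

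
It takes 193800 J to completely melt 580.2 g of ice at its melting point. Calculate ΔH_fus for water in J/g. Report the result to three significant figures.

ΔH_fus = 334 J/g

ΔH_fus = q / m = 193800 / 580.2 = 334 J/g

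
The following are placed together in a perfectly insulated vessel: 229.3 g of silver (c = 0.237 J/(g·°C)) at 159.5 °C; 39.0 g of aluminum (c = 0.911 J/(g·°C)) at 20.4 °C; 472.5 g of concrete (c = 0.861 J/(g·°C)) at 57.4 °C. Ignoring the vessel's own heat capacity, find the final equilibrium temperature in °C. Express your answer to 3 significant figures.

Σ mᵢcᵢ(T − Tᵢ) = 0  ⇒  T = Σ mᵢcᵢTᵢ / Σ mᵢcᵢ
Σ mᵢcᵢ = 229.3×0.237 + 39.0×0.911 + 472.5×0.861 = 496.6956
Σ mᵢcᵢTᵢ = 54.3441×159.5 + 35.529×20.4 + 406.8225×57.4 = 32744
T = 32744 / 496.6956 = 65.92 °C

T_f = 65.9 °C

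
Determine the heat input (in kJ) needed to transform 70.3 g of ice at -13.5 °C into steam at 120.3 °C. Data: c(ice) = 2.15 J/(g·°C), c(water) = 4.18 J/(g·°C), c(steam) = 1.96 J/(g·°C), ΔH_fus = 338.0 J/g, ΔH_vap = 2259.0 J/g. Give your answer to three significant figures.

q1 (heat ice -13.5→0.0 °C): 70.3 × 2.15 × 13.5 = 2040 J
q2 (melt at 0 °C): 70.3 × 338.0 = 23761 J
q3 (heat water 0.0→100.0 °C): 70.3 × 4.18 × 100.0 = 29385 J
q4 (vaporize at 100 °C): 70.3 × 2259.0 = 158808 J
q5 (heat steam 100.0→120.3 °C): 70.3 × 1.96 × 20.3 = 2797 J
Total: 2040 + 23761 + 29385 + 158808 + 2797 = 216791 J = 217 kJ

q = 217 kJ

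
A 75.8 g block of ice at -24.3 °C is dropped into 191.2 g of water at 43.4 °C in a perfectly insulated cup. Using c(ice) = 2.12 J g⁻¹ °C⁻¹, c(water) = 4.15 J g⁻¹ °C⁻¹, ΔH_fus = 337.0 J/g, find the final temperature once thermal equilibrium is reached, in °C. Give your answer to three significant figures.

Heat to bring ice to 0 °C and melt it: q₁ = 75.8×2.12×24.3 + 75.8×337.0 = 29450 J
Heat the water can supply cooling to 0 °C: 191.2×4.15×43.4 = 34437.0 J > q₁, so all ice melts.
Energy balance: 191.2×4.15×(43.4 − T) = 29450 + 75.8×4.15×(T − 0)
793.48(43.4 − T) = 29450 + 314.57 T
34437.0 − 29450 = 1108.05 T
T = 4987.0 / 1108.05 = 4.501 °C

T_f = 4.50 °C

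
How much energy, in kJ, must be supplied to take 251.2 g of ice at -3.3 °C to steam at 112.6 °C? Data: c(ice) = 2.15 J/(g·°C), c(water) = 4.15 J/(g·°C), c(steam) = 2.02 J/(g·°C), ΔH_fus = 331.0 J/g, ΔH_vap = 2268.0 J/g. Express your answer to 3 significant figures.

q = 765 kJ

q1 (heat ice -3.3→0.0 °C): 251.2 × 2.15 × 3.3 = 1782 J
q2 (melt at 0 °C): 251.2 × 331.0 = 83147 J
q3 (heat water 0.0→100.0 °C): 251.2 × 4.15 × 100.0 = 104248 J
q4 (vaporize at 100 °C): 251.2 × 2268.0 = 569722 J
q5 (heat steam 100.0→112.6 °C): 251.2 × 2.02 × 12.6 = 6394 J
Total: 1782 + 83147 + 104248 + 569722 + 6394 = 765293 J = 765 kJ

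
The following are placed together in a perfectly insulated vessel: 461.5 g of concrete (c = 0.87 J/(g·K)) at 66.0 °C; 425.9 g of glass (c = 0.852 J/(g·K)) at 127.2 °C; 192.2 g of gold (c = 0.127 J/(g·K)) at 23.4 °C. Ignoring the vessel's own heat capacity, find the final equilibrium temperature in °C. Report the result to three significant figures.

Σ mᵢcᵢ(T − Tᵢ) = 0  ⇒  T = Σ mᵢcᵢTᵢ / Σ mᵢcᵢ
Σ mᵢcᵢ = 461.5×0.87 + 425.9×0.852 + 192.2×0.127 = 788.7812
Σ mᵢcᵢTᵢ = 401.505×66.0 + 362.8668×127.2 + 24.4094×23.4 = 73227
T = 73227 / 788.7812 = 92.84 °C

T_f = 92.8 °C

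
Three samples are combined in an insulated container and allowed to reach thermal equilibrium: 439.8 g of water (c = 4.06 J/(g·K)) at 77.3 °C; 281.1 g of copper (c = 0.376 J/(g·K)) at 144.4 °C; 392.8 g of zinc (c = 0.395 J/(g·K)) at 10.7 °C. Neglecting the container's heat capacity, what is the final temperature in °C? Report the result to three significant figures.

Σ mᵢcᵢ(T − Tᵢ) = 0  ⇒  T = Σ mᵢcᵢTᵢ / Σ mᵢcᵢ
Σ mᵢcᵢ = 439.8×4.06 + 281.1×0.376 + 392.8×0.395 = 2046.4376
Σ mᵢcᵢTᵢ = 1785.588×77.3 + 105.6936×144.4 + 155.156×10.7 = 154950
T = 154950 / 2046.4376 = 75.72 °C

T_f = 75.7 °C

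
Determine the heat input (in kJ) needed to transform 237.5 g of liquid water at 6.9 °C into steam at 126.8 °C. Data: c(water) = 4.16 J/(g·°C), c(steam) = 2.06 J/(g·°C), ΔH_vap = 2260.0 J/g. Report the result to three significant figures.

q = 642 kJ

q1 (heat water 6.9→100.0 °C): 237.5 × 4.16 × 93.1 = 91983 J
q2 (vaporize at 100 °C): 237.5 × 2260.0 = 536750 J
q3 (heat steam 100.0→126.8 °C): 237.5 × 2.06 × 26.8 = 13112 J
Total: 91983 + 536750 + 13112 = 641845 J = 642 kJ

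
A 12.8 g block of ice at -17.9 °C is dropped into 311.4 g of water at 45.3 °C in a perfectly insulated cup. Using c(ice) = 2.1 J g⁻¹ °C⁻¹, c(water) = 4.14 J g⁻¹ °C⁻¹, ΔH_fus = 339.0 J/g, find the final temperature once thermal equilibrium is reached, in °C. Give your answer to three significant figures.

Heat to bring ice to 0 °C and melt it: q₁ = 12.8×2.1×17.9 + 12.8×339.0 = 4820.4 J
Heat the water can supply cooling to 0 °C: 311.4×4.14×45.3 = 58400.6 J > q₁, so all ice melts.
Energy balance: 311.4×4.14×(45.3 − T) = 4820.4 + 12.8×4.14×(T − 0)
1289.196(45.3 − T) = 4820.4 + 52.992 T
58400.6 − 4820.4 = 1342.188 T
T = 53580.2 / 1342.188 = 39.92 °C

T_f = 39.9 °C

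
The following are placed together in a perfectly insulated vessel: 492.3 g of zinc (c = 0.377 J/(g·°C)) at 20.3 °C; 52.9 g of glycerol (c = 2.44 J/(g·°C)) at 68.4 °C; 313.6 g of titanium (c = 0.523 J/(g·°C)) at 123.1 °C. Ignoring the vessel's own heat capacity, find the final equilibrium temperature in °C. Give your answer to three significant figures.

T_f = 68.5 °C

Σ mᵢcᵢ(T − Tᵢ) = 0  ⇒  T = Σ mᵢcᵢTᵢ / Σ mᵢcᵢ
Σ mᵢcᵢ = 492.3×0.377 + 52.9×2.44 + 313.6×0.523 = 478.6859
Σ mᵢcᵢTᵢ = 185.5971×20.3 + 129.076×68.4 + 164.0128×123.1 = 32786
T = 32786 / 478.6859 = 68.49 °C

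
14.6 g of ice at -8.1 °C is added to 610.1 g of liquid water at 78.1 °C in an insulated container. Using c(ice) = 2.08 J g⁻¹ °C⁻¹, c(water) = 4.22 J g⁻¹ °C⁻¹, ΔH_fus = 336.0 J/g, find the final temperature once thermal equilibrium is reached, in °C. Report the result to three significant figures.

Heat to bring ice to 0 °C and melt it: q₁ = 14.6×2.08×8.1 + 14.6×336.0 = 5151.6 J
Heat the water can supply cooling to 0 °C: 610.1×4.22×78.1 = 201078 J > q₁, so all ice melts.
Energy balance: 610.1×4.22×(78.1 − T) = 5151.6 + 14.6×4.22×(T − 0)
2574.622(78.1 − T) = 5151.6 + 61.612 T
201078 − 5151.6 = 2636.234 T
T = 195926.4 / 2636.234 = 74.32 °C

T_f = 74.3 °C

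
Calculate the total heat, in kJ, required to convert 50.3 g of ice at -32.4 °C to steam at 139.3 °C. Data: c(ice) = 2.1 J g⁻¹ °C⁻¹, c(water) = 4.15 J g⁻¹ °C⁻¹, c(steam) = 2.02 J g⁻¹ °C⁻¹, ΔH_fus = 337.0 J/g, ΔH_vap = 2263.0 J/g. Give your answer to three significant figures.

q1 (heat ice -32.4→0.0 °C): 50.3 × 2.1 × 32.4 = 3422 J
q2 (melt at 0 °C): 50.3 × 337.0 = 16951 J
q3 (heat water 0.0→100.0 °C): 50.3 × 4.15 × 100.0 = 20875 J
q4 (vaporize at 100 °C): 50.3 × 2263.0 = 113829 J
q5 (heat steam 100.0→139.3 °C): 50.3 × 2.02 × 39.3 = 3993 J
Total: 3422 + 16951 + 20875 + 113829 + 3993 = 159070 J = 159 kJ

q = 159 kJ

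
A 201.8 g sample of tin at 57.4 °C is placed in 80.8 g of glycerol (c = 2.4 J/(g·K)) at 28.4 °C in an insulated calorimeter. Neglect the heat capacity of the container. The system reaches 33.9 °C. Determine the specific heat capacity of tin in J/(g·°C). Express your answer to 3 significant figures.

c = 0.225 J/(g·°C)

q_gained = (80.8 × 2.4) × (33.9 − 28.4) = 1067 J
q_lost = 201.8 × c × (57.4 − 33.9) = 4742.3 c
Set equal: c = 1067 / 4742.3 = 0.225 J/(g·°C)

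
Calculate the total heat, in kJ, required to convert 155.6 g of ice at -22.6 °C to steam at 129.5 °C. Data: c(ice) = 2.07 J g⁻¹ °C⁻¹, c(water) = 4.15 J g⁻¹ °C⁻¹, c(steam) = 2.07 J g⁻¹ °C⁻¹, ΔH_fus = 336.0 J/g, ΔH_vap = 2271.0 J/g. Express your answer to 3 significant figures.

q1 (heat ice -22.6→0.0 °C): 155.6 × 2.07 × 22.6 = 7279 J
q2 (melt at 0 °C): 155.6 × 336.0 = 52282 J
q3 (heat water 0.0→100.0 °C): 155.6 × 4.15 × 100.0 = 64574 J
q4 (vaporize at 100 °C): 155.6 × 2271.0 = 353368 J
q5 (heat steam 100.0→129.5 °C): 155.6 × 2.07 × 29.5 = 9502 J
Total: 7279 + 52282 + 64574 + 353368 + 9502 = 487005 J = 487 kJ

q = 487 kJ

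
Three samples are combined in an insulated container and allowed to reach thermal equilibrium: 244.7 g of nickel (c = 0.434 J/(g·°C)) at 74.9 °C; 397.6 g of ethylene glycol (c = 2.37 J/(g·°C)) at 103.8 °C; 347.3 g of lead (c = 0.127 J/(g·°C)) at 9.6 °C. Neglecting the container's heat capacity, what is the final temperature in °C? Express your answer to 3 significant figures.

T_f = 97.2 °C

Σ mᵢcᵢ(T − Tᵢ) = 0  ⇒  T = Σ mᵢcᵢTᵢ / Σ mᵢcᵢ
Σ mᵢcᵢ = 244.7×0.434 + 397.6×2.37 + 347.3×0.127 = 1092.6189
Σ mᵢcᵢTᵢ = 106.1998×74.9 + 942.312×103.8 + 44.1071×9.6 = 106190
T = 106190 / 1092.6189 = 97.19 °C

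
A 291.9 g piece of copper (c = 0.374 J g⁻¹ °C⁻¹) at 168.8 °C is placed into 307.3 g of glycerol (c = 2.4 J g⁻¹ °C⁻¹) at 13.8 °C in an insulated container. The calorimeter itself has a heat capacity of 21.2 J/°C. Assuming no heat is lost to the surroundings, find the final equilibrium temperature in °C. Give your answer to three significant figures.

Heat lost by copper = heat gained by glycerol + calorimeter.
(291.9)(0.374)(168.8 − T) = [(307.3)(2.4) + 21.2](T − 13.8)
109.1706 (168.8 − T) = 758.72 (T − 13.8)
18428 − 109.1706 T = 758.72 T − 10470
28898 = 867.8906 T
T = 33.30 °C

T_f = 33.3 °C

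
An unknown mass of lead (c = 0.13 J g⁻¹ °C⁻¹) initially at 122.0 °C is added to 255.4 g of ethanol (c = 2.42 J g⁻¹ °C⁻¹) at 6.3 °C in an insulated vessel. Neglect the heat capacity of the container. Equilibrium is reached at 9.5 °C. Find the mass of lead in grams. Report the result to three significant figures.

q_gained = (255.4 × 2.42) × (9.5 − 6.3) = 1978 J
q_lost = m × 0.13 × (122.0 − 9.5) = 14.625 m
m = 1978 / 14.625 = 135 g

m = 135 g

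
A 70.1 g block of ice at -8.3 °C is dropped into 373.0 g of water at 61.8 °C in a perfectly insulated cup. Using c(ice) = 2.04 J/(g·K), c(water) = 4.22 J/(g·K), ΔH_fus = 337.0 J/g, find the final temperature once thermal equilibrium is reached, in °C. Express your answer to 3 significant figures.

T_f = 38.8 °C

Heat to bring ice to 0 °C and melt it: q₁ = 70.1×2.04×8.3 + 70.1×337.0 = 24811 J
Heat the water can supply cooling to 0 °C: 373.0×4.22×61.8 = 97276.9 J > q₁, so all ice melts.
Energy balance: 373.0×4.22×(61.8 − T) = 24811 + 70.1×4.22×(T − 0)
1574.06(61.8 − T) = 24811 + 295.822 T
97276.9 − 24811 = 1869.882 T
T = 72465.9 / 1869.882 = 38.75 °C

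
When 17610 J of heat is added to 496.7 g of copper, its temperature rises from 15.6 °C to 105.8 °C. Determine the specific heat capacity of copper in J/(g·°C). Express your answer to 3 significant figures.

c = q / (m ΔT) = 17610 / (496.7 × 90.2)
c = 17610 / 44802.34 = 0.393 J/(g·°C)

c = 0.393 J/(g·°C)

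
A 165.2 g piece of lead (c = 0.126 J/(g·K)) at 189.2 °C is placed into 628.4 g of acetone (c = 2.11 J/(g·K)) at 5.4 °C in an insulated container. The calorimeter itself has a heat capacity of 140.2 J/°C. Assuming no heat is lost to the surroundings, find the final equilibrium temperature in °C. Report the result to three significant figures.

Heat lost by lead = heat gained by acetone + calorimeter.
(165.2)(0.126)(189.2 − T) = [(628.4)(2.11) + 140.2](T − 5.4)
20.8152 (189.2 − T) = 1466.124 (T − 5.4)
3938.2 − 20.8152 T = 1466.124 T − 7917.1
11855.3 = 1486.9392 T
T = 7.973 °C

T_f = 7.97 °C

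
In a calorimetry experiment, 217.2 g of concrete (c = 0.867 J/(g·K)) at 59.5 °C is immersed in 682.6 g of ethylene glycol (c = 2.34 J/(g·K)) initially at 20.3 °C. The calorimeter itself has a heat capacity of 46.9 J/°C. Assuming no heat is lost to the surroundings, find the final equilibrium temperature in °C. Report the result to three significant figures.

Heat lost by concrete = heat gained by ethylene glycol + calorimeter.
(217.2)(0.867)(59.5 − T) = [(682.6)(2.34) + 46.9](T − 20.3)
188.3124 (59.5 − T) = 1644.184 (T − 20.3)
11205 − 188.3124 T = 1644.184 T − 33377
44582 = 1832.4964 T
T = 24.33 °C

T_f = 24.3 °C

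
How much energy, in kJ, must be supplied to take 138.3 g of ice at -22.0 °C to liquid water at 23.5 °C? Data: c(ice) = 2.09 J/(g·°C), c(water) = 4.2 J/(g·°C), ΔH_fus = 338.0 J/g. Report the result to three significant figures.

q = 66.8 kJ

q1 (heat ice -22.0→0.0 °C): 138.3 × 2.09 × 22.0 = 6359 J
q2 (melt at 0 °C): 138.3 × 338.0 = 46745 J
q3 (heat water 0.0→23.5 °C): 138.3 × 4.2 × 23.5 = 13650 J
Total: 6359 + 46745 + 13650 = 66754 J = 66.8 kJ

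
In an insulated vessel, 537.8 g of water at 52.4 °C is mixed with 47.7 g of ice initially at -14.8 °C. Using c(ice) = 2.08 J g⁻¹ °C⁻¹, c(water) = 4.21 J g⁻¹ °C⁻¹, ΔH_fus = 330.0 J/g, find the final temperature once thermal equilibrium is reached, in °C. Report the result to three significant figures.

Heat to bring ice to 0 °C and melt it: q₁ = 47.7×2.08×14.8 + 47.7×330.0 = 17209 J
Heat the water can supply cooling to 0 °C: 537.8×4.21×52.4 = 118641 J > q₁, so all ice melts.
Energy balance: 537.8×4.21×(52.4 − T) = 17209 + 47.7×4.21×(T − 0)
2264.138(52.4 − T) = 17209 + 200.817 T
118641 − 17209 = 2464.955 T
T = 101432 / 2464.955 = 41.1496 °C

T_f = 41.1 °C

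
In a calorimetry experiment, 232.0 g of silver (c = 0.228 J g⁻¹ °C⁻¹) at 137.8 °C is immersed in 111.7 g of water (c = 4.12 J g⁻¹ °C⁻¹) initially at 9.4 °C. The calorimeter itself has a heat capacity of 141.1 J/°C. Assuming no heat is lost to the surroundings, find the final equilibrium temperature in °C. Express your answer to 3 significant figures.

T_f = 19.8 °C

Heat lost by silver = heat gained by water + calorimeter.
(232.0)(0.228)(137.8 − T) = [(111.7)(4.12) + 141.1](T − 9.4)
52.896 (137.8 − T) = 601.304 (T − 9.4)
7289.1 − 52.896 T = 601.304 T − 5652.3
12941.4 = 654.200 T
T = 19.78 °C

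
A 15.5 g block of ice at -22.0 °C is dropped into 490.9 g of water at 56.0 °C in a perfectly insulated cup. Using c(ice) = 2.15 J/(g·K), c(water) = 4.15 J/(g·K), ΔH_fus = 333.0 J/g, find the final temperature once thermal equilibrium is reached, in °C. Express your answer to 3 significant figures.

T_f = 51.5 °C

Heat to bring ice to 0 °C and melt it: q₁ = 15.5×2.15×22.0 + 15.5×333.0 = 5894.7 J
Heat the water can supply cooling to 0 °C: 490.9×4.15×56.0 = 114085 J > q₁, so all ice melts.
Energy balance: 490.9×4.15×(56.0 − T) = 5894.7 + 15.5×4.15×(T − 0)
2037.235(56.0 − T) = 5894.7 + 64.325 T
114085 − 5894.7 = 2101.560 T
T = 108190.3 / 2101.560 = 51.48 °C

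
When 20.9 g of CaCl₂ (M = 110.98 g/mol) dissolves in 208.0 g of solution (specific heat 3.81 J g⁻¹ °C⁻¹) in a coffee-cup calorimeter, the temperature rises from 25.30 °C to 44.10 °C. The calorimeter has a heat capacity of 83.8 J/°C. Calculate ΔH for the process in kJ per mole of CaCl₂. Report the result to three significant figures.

ΔH = -87.5 kJ/mol

|ΔT| = |44.10 − 25.30| = 18.80 °C
|q_surr| = (208.0 × 3.81 + 83.8) × 18.80 = 876.28 × 18.80 = 16470 J
n(CaCl₂) = 20.9 / 110.98 = 0.1883 mol
Temperature rose, so q_rxn = −|q_surr| = -16.47 kJ
ΔH = q_rxn / n = -87.47 kJ/mol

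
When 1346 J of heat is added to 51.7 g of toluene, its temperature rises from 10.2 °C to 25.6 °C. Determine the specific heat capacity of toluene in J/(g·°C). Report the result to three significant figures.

c = q / (m ΔT) = 1346 / (51.7 × 15.4)
c = 1346 / 796.18 = 1.69 J/(g·°C)

c = 1.69 J/(g·°C)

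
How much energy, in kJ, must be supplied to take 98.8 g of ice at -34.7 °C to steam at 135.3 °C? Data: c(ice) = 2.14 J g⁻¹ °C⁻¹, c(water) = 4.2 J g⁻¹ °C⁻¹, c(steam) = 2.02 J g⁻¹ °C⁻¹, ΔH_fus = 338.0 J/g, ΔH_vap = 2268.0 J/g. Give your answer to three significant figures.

q = 313 kJ

q1 (heat ice -34.7→0.0 °C): 98.8 × 2.14 × 34.7 = 7337 J
q2 (melt at 0 °C): 98.8 × 338.0 = 33394 J
q3 (heat water 0.0→100.0 °C): 98.8 × 4.2 × 100.0 = 41496 J
q4 (vaporize at 100 °C): 98.8 × 2268.0 = 224078 J
q5 (heat steam 100.0→135.3 °C): 98.8 × 2.02 × 35.3 = 7045 J
Total: 7337 + 33394 + 41496 + 224078 + 7045 = 313350 J = 313 kJ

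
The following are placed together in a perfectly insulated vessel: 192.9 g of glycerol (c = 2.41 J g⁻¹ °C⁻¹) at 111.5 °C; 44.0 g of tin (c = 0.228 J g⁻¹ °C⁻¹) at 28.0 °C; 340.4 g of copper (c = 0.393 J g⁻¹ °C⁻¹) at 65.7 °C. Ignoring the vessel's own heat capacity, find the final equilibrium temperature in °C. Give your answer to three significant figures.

Σ mᵢcᵢ(T − Tᵢ) = 0  ⇒  T = Σ mᵢcᵢTᵢ / Σ mᵢcᵢ
Σ mᵢcᵢ = 192.9×2.41 + 44.0×0.228 + 340.4×0.393 = 608.6982
Σ mᵢcᵢTᵢ = 464.889×111.5 + 10.032×28.0 + 133.7772×65.7 = 60905
T = 60905 / 608.6982 = 100.1 °C

T_f = 100 °C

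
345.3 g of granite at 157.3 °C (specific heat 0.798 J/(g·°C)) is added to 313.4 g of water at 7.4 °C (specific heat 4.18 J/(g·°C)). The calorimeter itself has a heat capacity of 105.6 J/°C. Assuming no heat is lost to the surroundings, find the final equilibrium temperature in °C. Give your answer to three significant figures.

Heat lost by granite = heat gained by water + calorimeter.
(345.3)(0.798)(157.3 − T) = [(313.4)(4.18) + 105.6](T − 7.4)
275.5494 (157.3 − T) = 1415.612 (T − 7.4)
43344 − 275.5494 T = 1415.612 T − 10476
53820 = 1691.1614 T
T = 31.82 °C

T_f = 31.8 °C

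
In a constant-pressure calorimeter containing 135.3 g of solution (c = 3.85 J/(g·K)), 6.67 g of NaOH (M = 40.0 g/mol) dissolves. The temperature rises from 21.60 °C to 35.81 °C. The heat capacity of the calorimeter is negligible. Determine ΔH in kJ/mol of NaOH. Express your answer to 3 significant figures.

|ΔT| = |35.81 − 21.60| = 14.21 °C
|q_surr| = (135.3 × 3.85) × 14.21 = 520.905 × 14.21 = 7402 J
n(NaOH) = 6.67 / 40.0 = 0.1668 mol
Temperature rose, so q_rxn = −|q_surr| = -7.402 kJ
ΔH = q_rxn / n = -44.38 kJ/mol

ΔH = -44.4 kJ/mol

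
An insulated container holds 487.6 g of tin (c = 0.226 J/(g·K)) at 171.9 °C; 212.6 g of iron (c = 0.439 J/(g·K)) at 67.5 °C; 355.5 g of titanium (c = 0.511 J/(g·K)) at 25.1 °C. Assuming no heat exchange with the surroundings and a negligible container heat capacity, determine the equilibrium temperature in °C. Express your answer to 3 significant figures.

Σ mᵢcᵢ(T − Tᵢ) = 0  ⇒  T = Σ mᵢcᵢTᵢ / Σ mᵢcᵢ
Σ mᵢcᵢ = 487.6×0.226 + 212.6×0.439 + 355.5×0.511 = 385.1895
Σ mᵢcᵢTᵢ = 110.1976×171.9 + 93.3314×67.5 + 181.6605×25.1 = 29803
T = 29803 / 385.1895 = 77.37 °C

T_f = 77.4 °C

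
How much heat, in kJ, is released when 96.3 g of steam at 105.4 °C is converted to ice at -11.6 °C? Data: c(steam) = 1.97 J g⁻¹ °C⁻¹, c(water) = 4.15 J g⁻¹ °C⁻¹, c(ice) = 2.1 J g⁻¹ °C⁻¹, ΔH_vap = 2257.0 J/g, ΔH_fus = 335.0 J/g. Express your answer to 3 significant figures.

q = 293 kJ

q1 (cool steam 105.4→100 °C): 96.3 × 1.97 × 5.4 = 1024 J
q2 (condense at 100 °C): 96.3 × 2257.0 = 217349 J
q3 (cool water 100→0 °C): 96.3 × 4.15 × 100.0 = 39965 J
q4 (freeze at 0 °C): 96.3 × 335.0 = 32261 J
q5 (cool ice 0→-11.6 °C): 96.3 × 2.1 × 11.6 = 2346 J
Total: 1024 + 217349 + 39965 + 32261 + 2346 = 292945 J = 293 kJ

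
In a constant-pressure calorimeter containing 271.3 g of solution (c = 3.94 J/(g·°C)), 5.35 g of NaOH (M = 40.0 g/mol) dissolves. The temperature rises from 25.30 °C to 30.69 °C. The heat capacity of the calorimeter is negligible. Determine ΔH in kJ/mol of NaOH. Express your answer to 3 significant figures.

ΔH = -43.1 kJ/mol

|ΔT| = |30.69 − 25.30| = 5.39 °C
|q_surr| = (271.3 × 3.94) × 5.39 = 1068.922 × 5.39 = 5761 J
n(NaOH) = 5.35 / 40.0 = 0.1338 mol
Temperature rose, so q_rxn = −|q_surr| = -5.761 kJ
ΔH = q_rxn / n = -43.06 kJ/mol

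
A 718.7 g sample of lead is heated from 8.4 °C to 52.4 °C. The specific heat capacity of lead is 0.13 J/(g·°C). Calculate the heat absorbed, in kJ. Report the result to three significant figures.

q = 4.11 kJ

q = m c ΔT = 718.7 × 0.13 × (52.4 − 8.4)
q = 718.7 × 0.13 × 44.0 = 4111 J = 4.11 kJ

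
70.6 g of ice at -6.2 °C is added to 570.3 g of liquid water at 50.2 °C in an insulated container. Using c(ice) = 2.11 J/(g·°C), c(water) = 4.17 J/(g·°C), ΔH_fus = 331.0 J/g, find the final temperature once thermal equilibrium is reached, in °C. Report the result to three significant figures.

T_f = 35.6 °C

Heat to bring ice to 0 °C and melt it: q₁ = 70.6×2.11×6.2 + 70.6×331.0 = 24292 J
Heat the water can supply cooling to 0 °C: 570.3×4.17×50.2 = 119383 J > q₁, so all ice melts.
Energy balance: 570.3×4.17×(50.2 − T) = 24292 + 70.6×4.17×(T − 0)
2378.151(50.2 − T) = 24292 + 294.402 T
119383 − 24292 = 2672.553 T
T = 95091 / 2672.553 = 35.58 °C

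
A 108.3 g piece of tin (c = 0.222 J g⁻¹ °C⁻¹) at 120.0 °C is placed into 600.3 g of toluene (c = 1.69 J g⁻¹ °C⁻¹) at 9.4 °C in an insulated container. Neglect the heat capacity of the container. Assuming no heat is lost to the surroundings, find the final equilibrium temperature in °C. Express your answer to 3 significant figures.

T_f = 12.0 °C

Heat lost by tin = heat gained by toluene.
(108.3)(0.222)(120.0 − T) = (600.3)(1.69)(T − 9.4)
24.0426 (120.0 − T) = 1014.507 (T − 9.4)
2885.1 − 24.0426 T = 1014.507 T − 9536.4
12421.5 = 1038.5496 T
T = 11.96 °C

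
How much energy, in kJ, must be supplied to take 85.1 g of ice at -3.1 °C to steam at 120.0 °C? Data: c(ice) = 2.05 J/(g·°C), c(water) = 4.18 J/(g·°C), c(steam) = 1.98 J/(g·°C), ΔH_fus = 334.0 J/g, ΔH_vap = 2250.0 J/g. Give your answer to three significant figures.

q = 259 kJ

q1 (heat ice -3.1→0.0 °C): 85.1 × 2.05 × 3.1 = 541 J
q2 (melt at 0 °C): 85.1 × 334.0 = 28423 J
q3 (heat water 0.0→100.0 °C): 85.1 × 4.18 × 100.0 = 35572 J
q4 (vaporize at 100 °C): 85.1 × 2250.0 = 191475 J
q5 (heat steam 100.0→120.0 °C): 85.1 × 1.98 × 20.0 = 3370 J
Total: 541 + 28423 + 35572 + 191475 + 3370 = 259381 J = 259 kJ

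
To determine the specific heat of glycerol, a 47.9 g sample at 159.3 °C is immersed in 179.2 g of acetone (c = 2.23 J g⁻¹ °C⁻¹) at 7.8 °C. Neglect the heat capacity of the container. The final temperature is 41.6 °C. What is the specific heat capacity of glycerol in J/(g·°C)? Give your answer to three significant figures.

c = 2.40 J/(g·°C)

q_gained = (179.2 × 2.23) × (41.6 − 7.8) = 13510 J
q_lost = 47.9 × c × (159.3 − 41.6) = 5637.83 c
Set equal: c = 13510 / 5637.83 = 2.40 J/(g·°C)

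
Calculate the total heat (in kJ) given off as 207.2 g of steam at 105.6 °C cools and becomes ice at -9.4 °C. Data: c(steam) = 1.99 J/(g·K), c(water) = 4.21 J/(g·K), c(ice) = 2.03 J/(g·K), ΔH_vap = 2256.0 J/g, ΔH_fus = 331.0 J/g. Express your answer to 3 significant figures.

q1 (cool steam 105.6→100 °C): 207.2 × 1.99 × 5.6 = 2309 J
q2 (condense at 100 °C): 207.2 × 2256.0 = 467443 J
q3 (cool water 100→0 °C): 207.2 × 4.21 × 100.0 = 87231 J
q4 (freeze at 0 °C): 207.2 × 331.0 = 68583 J
q5 (cool ice 0→-9.4 °C): 207.2 × 2.03 × 9.4 = 3954 J
Total: 2309 + 467443 + 87231 + 68583 + 3954 = 629520 J = 630 kJ

q = 630 kJ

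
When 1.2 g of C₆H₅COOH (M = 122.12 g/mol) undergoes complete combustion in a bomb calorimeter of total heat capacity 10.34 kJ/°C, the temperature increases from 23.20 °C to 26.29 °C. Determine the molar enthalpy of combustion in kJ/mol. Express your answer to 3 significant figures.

ΔH = -3250 kJ/mol

ΔT = 26.29 − 23.20 = 3.09 °C
q_cal = C_cal × ΔT = 10.34 × 3.09 = 31.9506 kJ
n = 1.2 / 122.12 = 0.009826 mol
q_rxn = −q_cal = -31.9506 kJ
ΔH = -31.9506 / 0.009826 = -3252 kJ/mol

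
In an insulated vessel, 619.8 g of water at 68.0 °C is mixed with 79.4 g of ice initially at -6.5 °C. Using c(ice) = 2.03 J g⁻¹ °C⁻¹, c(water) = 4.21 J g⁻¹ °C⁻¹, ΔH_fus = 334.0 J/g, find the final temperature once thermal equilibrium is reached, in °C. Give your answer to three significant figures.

Heat to bring ice to 0 °C and melt it: q₁ = 79.4×2.03×6.5 + 79.4×334.0 = 27567 J
Heat the water can supply cooling to 0 °C: 619.8×4.21×68.0 = 177436 J > q₁, so all ice melts.
Energy balance: 619.8×4.21×(68.0 − T) = 27567 + 79.4×4.21×(T − 0)
2609.358(68.0 − T) = 27567 + 334.274 T
177436 − 27567 = 2943.632 T
T = 149869 / 2943.632 = 50.91 °C

T_f = 50.9 °C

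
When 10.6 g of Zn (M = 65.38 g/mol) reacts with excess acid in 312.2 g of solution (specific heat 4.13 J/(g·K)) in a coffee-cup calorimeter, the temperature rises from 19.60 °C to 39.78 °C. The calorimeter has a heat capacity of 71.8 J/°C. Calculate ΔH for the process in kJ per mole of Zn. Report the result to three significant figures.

|ΔT| = |39.78 − 19.60| = 20.18 °C
|q_surr| = (312.2 × 4.13 + 71.8) × 20.18 = 1361.186 × 20.18 = 27470 J
n(Zn) = 10.6 / 65.38 = 0.1621 mol
Temperature rose, so q_rxn = −|q_surr| = -27.47 kJ
ΔH = q_rxn / n = -169.46 kJ/mol

ΔH = -169 kJ/mol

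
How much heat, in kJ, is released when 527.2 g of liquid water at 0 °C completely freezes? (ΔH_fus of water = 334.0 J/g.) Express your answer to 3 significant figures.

q = 176 kJ

q = m × ΔH_fus = 527.2 × 334.0 = 176100 J = 176 kJ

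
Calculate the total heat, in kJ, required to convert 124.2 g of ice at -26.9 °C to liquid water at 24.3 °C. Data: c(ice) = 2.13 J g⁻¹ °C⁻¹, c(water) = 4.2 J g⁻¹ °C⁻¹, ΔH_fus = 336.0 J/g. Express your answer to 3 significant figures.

q = 61.5 kJ

q1 (heat ice -26.9→0.0 °C): 124.2 × 2.13 × 26.9 = 7116 J
q2 (melt at 0 °C): 124.2 × 336.0 = 41731 J
q3 (heat water 0.0→24.3 °C): 124.2 × 4.2 × 24.3 = 12676 J
Total: 7116 + 41731 + 12676 = 61523 J = 61.5 kJ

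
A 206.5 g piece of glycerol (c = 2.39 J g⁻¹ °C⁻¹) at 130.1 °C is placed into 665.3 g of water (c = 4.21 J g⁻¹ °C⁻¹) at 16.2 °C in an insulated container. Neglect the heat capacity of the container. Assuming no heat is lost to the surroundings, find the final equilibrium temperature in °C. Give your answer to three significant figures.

Heat lost by glycerol = heat gained by water.
(206.5)(2.39)(130.1 − T) = (665.3)(4.21)(T − 16.2)
493.535 (130.1 − T) = 2800.913 (T − 16.2)
64209 − 493.535 T = 2800.913 T − 45375
109584 = 3294.448 T
T = 33.26 °C

T_f = 33.3 °C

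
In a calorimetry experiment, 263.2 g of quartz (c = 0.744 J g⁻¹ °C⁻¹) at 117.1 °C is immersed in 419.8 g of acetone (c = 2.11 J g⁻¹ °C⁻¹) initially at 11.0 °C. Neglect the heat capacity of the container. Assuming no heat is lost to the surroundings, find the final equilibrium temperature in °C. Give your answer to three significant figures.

Heat lost by quartz = heat gained by acetone.
(263.2)(0.744)(117.1 − T) = (419.8)(2.11)(T − 11.0)
195.8208 (117.1 − T) = 885.778 (T − 11.0)
22931 − 195.8208 T = 885.778 T − 9743.6
32674.6 = 1081.5988 T
T = 30.21 °C

T_f = 30.2 °C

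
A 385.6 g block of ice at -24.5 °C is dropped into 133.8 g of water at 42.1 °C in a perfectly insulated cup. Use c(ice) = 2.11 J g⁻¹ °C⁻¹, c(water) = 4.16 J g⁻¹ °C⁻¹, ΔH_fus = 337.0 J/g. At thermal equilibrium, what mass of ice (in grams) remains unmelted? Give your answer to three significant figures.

Heat to warm all ice to 0 °C: 385.6×2.11×24.5 = 19934 J
Heat released by water cooling to 0 °C: 133.8×4.16×42.1 = 23433 J
23433 J < 19934 + 385.6×337.0 = 149881.2 J, so not all ice melts; final T = 0 °C.
Heat left for melting: 23433 − 19934 = 3499 J
Mass melted = 3499 / 337.0 = 10.38 g
Ice remaining = 385.6 − 10.38 = 375.22 g

m_ice remaining = 375 g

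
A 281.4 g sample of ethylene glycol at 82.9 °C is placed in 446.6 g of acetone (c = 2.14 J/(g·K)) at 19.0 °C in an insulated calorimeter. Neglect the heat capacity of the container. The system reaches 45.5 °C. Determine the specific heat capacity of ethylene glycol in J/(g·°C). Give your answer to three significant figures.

q_gained = (446.6 × 2.14) × (45.5 − 19.0) = 25330 J
q_lost = 281.4 × c × (82.9 − 45.5) = 10524.36 c
Set equal: c = 25330 / 10524.36 = 2.41 J/(g·°C)

c = 2.41 J/(g·°C)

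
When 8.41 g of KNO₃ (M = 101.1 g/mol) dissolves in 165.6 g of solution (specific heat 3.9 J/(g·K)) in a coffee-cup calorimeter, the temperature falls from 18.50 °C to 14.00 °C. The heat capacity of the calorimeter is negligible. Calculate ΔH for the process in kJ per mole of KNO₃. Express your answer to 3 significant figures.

ΔH = 34.9 kJ/mol

|ΔT| = |14.00 − 18.50| = 4.50 °C
|q_surr| = (165.6 × 3.9) × 4.50 = 645.84 × 4.50 = 2906 J
n(KNO₃) = 8.41 / 101.1 = 0.08318 mol
Temperature fell, so q_rxn = +|q_surr| = 2.906 kJ
ΔH = q_rxn / n = 34.94 kJ/mol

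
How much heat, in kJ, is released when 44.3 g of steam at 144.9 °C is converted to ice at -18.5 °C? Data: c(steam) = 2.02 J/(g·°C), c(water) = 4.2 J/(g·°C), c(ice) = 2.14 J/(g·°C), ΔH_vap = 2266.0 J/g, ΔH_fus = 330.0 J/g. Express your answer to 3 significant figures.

q1 (cool steam 144.9→100 °C): 44.3 × 2.02 × 44.9 = 4018 J
q2 (condense at 100 °C): 44.3 × 2266.0 = 100384 J
q3 (cool water 100→0 °C): 44.3 × 4.2 × 100.0 = 18606 J
q4 (freeze at 0 °C): 44.3 × 330.0 = 14619 J
q5 (cool ice 0→-18.5 °C): 44.3 × 2.14 × 18.5 = 1754 J
Total: 4018 + 100384 + 18606 + 14619 + 1754 = 139381 J = 139 kJ

q = 139 kJ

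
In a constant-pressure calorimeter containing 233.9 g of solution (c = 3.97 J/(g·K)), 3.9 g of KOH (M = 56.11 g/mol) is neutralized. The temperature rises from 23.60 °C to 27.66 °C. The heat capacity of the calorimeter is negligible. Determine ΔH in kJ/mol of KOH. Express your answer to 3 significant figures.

ΔH = -54.2 kJ/mol

|ΔT| = |27.66 − 23.60| = 4.06 °C
|q_surr| = (233.9 × 3.97) × 4.06 = 928.583 × 4.06 = 3770 J
n(KOH) = 3.9 / 56.11 = 0.06951 mol
Temperature rose, so q_rxn = −|q_surr| = -3.770 kJ
ΔH = q_rxn / n = -54.24 kJ/mol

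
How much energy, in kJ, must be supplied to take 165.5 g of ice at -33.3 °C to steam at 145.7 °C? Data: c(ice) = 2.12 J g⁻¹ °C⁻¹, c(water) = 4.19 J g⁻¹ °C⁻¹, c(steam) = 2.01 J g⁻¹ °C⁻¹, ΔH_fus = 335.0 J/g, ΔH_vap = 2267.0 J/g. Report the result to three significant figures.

q1 (heat ice -33.3→0.0 °C): 165.5 × 2.12 × 33.3 = 11684 J
q2 (melt at 0 °C): 165.5 × 335.0 = 55443 J
q3 (heat water 0.0→100.0 °C): 165.5 × 4.19 × 100.0 = 69345 J
q4 (vaporize at 100 °C): 165.5 × 2267.0 = 375189 J
q5 (heat steam 100.0→145.7 °C): 165.5 × 2.01 × 45.7 = 15202 J
Total: 11684 + 55443 + 69345 + 375189 + 15202 = 526863 J = 527 kJ

q = 527 kJ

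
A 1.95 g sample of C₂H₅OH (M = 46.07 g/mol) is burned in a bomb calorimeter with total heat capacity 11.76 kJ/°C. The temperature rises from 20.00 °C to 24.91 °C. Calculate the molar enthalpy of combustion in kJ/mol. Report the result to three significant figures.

ΔH = -1360 kJ/mol

ΔT = 24.91 − 20.00 = 4.91 °C
q_cal = C_cal × ΔT = 11.76 × 4.91 = 57.7416 kJ
n = 1.95 / 46.07 = 0.04233 mol
q_rxn = −q_cal = -57.7416 kJ
ΔH = -57.7416 / 0.04233 = -1364 kJ/mol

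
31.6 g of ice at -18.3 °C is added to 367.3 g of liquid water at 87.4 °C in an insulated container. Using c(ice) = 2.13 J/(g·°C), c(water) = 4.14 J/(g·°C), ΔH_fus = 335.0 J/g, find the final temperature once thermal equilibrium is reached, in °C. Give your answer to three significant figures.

Heat to bring ice to 0 °C and melt it: q₁ = 31.6×2.13×18.3 + 31.6×335.0 = 11818 J
Heat the water can supply cooling to 0 °C: 367.3×4.14×87.4 = 132902 J > q₁, so all ice melts.
Energy balance: 367.3×4.14×(87.4 − T) = 11818 + 31.6×4.14×(T − 0)
1520.622(87.4 − T) = 11818 + 130.824 T
132902 − 11818 = 1651.446 T
T = 121084 / 1651.446 = 73.32 °C

T_f = 73.3 °C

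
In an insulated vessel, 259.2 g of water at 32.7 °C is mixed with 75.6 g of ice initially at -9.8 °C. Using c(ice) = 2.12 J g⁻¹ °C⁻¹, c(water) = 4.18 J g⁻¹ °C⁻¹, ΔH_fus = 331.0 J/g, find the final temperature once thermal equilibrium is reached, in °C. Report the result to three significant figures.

T_f = 6.31 °C

Heat to bring ice to 0 °C and melt it: q₁ = 75.6×2.12×9.8 + 75.6×331.0 = 26594 J
Heat the water can supply cooling to 0 °C: 259.2×4.18×32.7 = 35429.0 J > q₁, so all ice melts.
Energy balance: 259.2×4.18×(32.7 − T) = 26594 + 75.6×4.18×(T − 0)
1083.456(32.7 − T) = 26594 + 316.008 T
35429.0 − 26594 = 1399.464 T
T = 8835.0 / 1399.464 = 6.313 °C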